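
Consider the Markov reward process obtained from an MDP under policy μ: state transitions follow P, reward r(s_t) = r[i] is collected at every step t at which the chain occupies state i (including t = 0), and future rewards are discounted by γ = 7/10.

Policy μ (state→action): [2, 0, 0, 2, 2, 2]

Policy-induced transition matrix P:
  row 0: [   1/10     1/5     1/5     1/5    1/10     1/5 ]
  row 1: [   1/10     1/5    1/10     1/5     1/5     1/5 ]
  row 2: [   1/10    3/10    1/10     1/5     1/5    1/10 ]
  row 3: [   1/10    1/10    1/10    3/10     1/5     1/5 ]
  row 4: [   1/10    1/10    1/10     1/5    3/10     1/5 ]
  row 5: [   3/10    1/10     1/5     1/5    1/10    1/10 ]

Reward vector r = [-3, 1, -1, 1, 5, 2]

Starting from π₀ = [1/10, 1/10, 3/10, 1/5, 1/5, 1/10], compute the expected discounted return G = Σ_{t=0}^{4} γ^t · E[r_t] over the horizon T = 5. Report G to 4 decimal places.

t=0: π = [0.1000, 0.1000, 0.3000, 0.2000, 0.2000, 0.1000], E[r] = 0.9000, γ^t·E[r] = 0.900000, running G = 0.900000
t=1: π = [0.1200, 0.1800, 0.1200, 0.2200, 0.2000, 0.1600], E[r] = 1.2400, γ^t·E[r] = 0.868000, running G = 1.768000
t=2: π = [0.1320, 0.1540, 0.1280, 0.2220, 0.1920, 0.1720], E[r] = 1.1560, γ^t·E[r] = 0.566440, running G = 2.334440
t=3: π = [0.1344, 0.1542, 0.1304, 0.2222, 0.1888, 0.1700], E[r] = 1.1268, γ^t·E[r] = 0.386492, running G = 2.720932
t=4: π = [0.1340, 0.1549, 0.1304, 0.2222, 0.1884, 0.1700], E[r] = 1.1268, γ^t·E[r] = 0.270554, running G = 2.991487

G = 2.9915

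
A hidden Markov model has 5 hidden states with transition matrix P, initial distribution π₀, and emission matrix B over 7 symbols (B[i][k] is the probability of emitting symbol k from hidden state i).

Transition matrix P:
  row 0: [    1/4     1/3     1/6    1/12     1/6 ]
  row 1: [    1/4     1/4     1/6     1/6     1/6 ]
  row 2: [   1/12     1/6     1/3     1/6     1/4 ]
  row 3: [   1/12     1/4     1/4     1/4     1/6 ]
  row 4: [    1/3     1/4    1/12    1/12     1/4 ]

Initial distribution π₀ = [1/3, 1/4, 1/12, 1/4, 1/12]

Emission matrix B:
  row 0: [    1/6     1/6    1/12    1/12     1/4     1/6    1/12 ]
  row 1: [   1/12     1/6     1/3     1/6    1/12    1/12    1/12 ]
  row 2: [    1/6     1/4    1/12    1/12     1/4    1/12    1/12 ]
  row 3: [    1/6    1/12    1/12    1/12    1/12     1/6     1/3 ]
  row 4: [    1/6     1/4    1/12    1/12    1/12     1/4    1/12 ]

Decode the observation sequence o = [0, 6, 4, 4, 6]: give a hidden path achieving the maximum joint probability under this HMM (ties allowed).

t=0: δ = [5.556e-02, 2.083e-02, 1.389e-02, 4.167e-02, 1.389e-02]  (obs o_0=0)
t=1: δ = [1.157e-03, 1.543e-03, 8.681e-04, 3.472e-03, 7.716e-04]  ψ = [0, 0, 3, 3, 0]  (obs o_1=6)
t=2: δ = [9.645e-05, 7.234e-05, 2.170e-04, 7.234e-05, 4.823e-05]  ψ = [1, 3, 3, 3, 3]  (obs o_2=4)
t=3: δ = [6.028e-06, 3.014e-06, 1.808e-05, 3.014e-06, 4.521e-06]  ψ = [0, 2, 2, 2, 2]  (obs o_3=4)
t=4: δ = [1.256e-07, 2.512e-07, 5.023e-07, 1.005e-06, 3.768e-07]  ψ = [0, 2, 2, 2, 2]  (obs o_4=6)
backtrack: best end state = 3; path = [3, 3, 2, 2, 3]

path = [3, 3, 2, 2, 3]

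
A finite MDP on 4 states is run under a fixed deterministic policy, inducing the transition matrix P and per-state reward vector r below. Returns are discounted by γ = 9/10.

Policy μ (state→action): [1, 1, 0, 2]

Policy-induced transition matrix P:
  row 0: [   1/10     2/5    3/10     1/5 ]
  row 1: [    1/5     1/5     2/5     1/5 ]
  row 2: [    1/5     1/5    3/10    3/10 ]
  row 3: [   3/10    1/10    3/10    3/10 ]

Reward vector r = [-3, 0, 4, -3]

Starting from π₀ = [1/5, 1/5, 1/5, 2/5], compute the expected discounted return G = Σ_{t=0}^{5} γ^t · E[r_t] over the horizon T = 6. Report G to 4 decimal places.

t=0: π = [0.2000, 0.2000, 0.2000, 0.4000], E[r] = -1.0000, γ^t·E[r] = -1.000000, running G = -1.000000
t=1: π = [0.2200, 0.2000, 0.3200, 0.2600], E[r] = -0.1600, γ^t·E[r] = -0.144000, running G = -1.144000
t=2: π = [0.2040, 0.2180, 0.3200, 0.2580], E[r] = -0.1060, γ^t·E[r] = -0.085860, running G = -1.229860
t=3: π = [0.2054, 0.2150, 0.3218, 0.2578], E[r] = -0.1024, γ^t·E[r] = -0.074650, running G = -1.304510
t=4: π = [0.2052, 0.2153, 0.3215, 0.2580], E[r] = -0.1036, γ^t·E[r] = -0.067972, running G = -1.372482
t=5: π = [0.2053, 0.2153, 0.3215, 0.2579], E[r] = -0.1035, γ^t·E[r] = -0.061136, running G = -1.433617

G = -1.4336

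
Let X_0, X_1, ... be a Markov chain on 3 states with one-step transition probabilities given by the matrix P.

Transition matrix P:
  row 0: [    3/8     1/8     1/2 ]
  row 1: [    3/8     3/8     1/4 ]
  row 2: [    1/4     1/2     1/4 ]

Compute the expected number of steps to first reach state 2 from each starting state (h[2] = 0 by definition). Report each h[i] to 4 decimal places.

h = [2.1818, 2.9091, 0.0000]

First-step conditioning: h[2] = 0; for i ≠ 2, h[i] = 1 + Σ_k P[i][k]·h[k].
  h[0] = 1 + 3/8·h[0] + 1/8·h[1]
  h[1] = 1 + 3/8·h[0] + 3/8·h[1]
Solving the 2×2 linear system over states ≠ 2 gives exactly h = [24/11, 32/11, 0] (h[2] = 0 is the target).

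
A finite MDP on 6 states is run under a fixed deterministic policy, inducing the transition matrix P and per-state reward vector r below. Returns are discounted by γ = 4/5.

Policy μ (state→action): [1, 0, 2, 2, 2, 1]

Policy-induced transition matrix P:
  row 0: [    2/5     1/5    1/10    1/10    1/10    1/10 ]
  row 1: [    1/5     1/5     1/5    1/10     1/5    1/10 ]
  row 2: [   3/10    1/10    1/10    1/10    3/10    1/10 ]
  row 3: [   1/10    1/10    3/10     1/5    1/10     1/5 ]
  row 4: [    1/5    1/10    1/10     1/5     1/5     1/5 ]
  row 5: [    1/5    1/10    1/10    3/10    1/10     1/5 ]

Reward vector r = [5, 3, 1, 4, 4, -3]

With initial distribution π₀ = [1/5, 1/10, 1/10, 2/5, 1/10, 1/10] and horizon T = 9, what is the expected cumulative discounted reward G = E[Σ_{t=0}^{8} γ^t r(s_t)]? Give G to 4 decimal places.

t=0: π = [0.2000, 0.1000, 0.1000, 0.4000, 0.1000, 0.1000], E[r] = 3.1000, γ^t·E[r] = 3.100000, running G = 3.100000
t=1: π = [0.2100, 0.1300, 0.1900, 0.1700, 0.1400, 0.1600], E[r] = 2.3900, γ^t·E[r] = 1.912000, running G = 5.012000
t=2: π = [0.2440, 0.1340, 0.1470, 0.1630, 0.1650, 0.1470], E[r] = 2.6400, γ^t·E[r] = 1.689600, running G = 6.701600
t=3: π = [0.2472, 0.1378, 0.1460, 0.1622, 0.1593, 0.1475], E[r] = 2.6389, γ^t·E[r] = 1.351117, running G = 8.052717
t=4: π = [0.2478, 0.1385, 0.1462, 0.1617, 0.1589, 0.1469], E[r] = 2.6424, γ^t·E[r] = 1.082311, running G = 9.135027
t=5: π = [0.2480, 0.1386, 0.1462, 0.1614, 0.1590, 0.1467], E[r] = 2.6436, γ^t·E[r] = 0.866264, running G = 10.001291
t=6: π = [0.2481, 0.1387, 0.1462, 0.1614, 0.1590, 0.1467], E[r] = 2.6439, γ^t·E[r] = 0.693094, running G = 10.694386
t=7: π = [0.2481, 0.1387, 0.1461, 0.1614, 0.1590, 0.1467], E[r] = 2.6440, γ^t·E[r] = 0.554489, running G = 11.248874
t=8: π = [0.2481, 0.1387, 0.1461, 0.1614, 0.1590, 0.1467], E[r] = 2.6440, γ^t·E[r] = 0.443594, running G = 11.692468

G = 11.6925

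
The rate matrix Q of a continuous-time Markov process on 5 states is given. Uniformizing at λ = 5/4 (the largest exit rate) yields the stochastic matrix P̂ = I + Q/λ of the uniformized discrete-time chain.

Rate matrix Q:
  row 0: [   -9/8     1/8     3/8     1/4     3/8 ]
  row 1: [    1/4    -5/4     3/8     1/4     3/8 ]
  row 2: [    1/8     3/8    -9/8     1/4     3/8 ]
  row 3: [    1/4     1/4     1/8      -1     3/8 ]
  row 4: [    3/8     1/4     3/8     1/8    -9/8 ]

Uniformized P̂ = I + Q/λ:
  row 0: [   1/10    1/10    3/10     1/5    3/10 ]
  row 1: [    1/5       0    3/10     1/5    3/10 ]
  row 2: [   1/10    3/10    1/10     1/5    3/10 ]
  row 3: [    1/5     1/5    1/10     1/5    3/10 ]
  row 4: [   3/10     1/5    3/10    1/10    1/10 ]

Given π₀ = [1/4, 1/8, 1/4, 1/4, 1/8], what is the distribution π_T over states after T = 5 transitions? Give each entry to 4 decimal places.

t=0: π = [0.2500, 0.1250, 0.2500, 0.2500, 0.1250]
t=1: π = [0.1625, 0.1750, 0.2000, 0.1875, 0.2750]
t=2: π = [0.1913, 0.1688, 0.2225, 0.1725, 0.2450]
t=3: π = [0.1831, 0.1694, 0.2210, 0.1755, 0.2510]
t=4: π = [0.1847, 0.1699, 0.2207, 0.1749, 0.2498]
t=5: π = [0.1844, 0.1696, 0.2209, 0.1750, 0.2500]

π = [0.1844, 0.1696, 0.2209, 0.1750, 0.2500]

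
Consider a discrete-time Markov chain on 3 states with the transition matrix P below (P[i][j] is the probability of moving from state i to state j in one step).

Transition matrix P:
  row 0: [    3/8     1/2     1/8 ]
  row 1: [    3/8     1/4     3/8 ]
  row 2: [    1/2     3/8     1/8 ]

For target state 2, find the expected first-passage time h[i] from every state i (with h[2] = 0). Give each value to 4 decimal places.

First-step conditioning: h[2] = 0; for i ≠ 2, h[i] = 1 + Σ_k P[i][k]·h[k].
  h[0] = 1 + 3/8·h[0] + 1/2·h[1]
  h[1] = 1 + 3/8·h[0] + 1/4·h[1]
Solving the 2×2 linear system over states ≠ 2 gives exactly h = [40/9, 32/9, 0] (h[2] = 0 is the target).

h = [4.4444, 3.5556, 0.0000]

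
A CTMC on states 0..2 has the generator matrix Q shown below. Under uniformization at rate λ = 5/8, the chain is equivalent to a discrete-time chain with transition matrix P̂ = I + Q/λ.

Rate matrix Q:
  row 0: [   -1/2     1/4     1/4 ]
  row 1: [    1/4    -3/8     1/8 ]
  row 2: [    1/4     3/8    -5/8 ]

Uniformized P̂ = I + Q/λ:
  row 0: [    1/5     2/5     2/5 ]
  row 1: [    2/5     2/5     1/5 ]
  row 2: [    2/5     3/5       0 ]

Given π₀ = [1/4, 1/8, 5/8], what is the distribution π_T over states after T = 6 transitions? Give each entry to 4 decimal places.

t=0: π = [0.2500, 0.1250, 0.6250]
t=1: π = [0.3500, 0.5250, 0.1250]
t=2: π = [0.3300, 0.4250, 0.2450]
t=3: π = [0.3340, 0.4490, 0.2170]
t=4: π = [0.3332, 0.4434, 0.2234]
t=5: π = [0.3334, 0.4447, 0.2220]
t=6: π = [0.3333, 0.4444, 0.2223]

π = [0.3333, 0.4444, 0.2223]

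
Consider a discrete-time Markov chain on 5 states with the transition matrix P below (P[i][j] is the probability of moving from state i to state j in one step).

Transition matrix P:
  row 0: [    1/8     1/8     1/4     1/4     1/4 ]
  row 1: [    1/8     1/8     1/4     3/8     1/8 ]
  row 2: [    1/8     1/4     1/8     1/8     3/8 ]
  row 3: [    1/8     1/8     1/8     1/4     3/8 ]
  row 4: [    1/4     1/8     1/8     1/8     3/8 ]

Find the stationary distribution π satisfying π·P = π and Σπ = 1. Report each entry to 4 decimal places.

π = [0.1648, 0.1455, 0.1638, 0.2080, 0.3180]

Balance equations π_j = Σ_i π_i·P[i][j]:
  π_0 = 1/8·π_0 + 1/8·π_1 + 1/8·π_2 + 1/8·π_3 + 1/4·π_4
  π_1 = 1/8·π_0 + 1/8·π_1 + 1/4·π_2 + 1/8·π_3 + 1/8·π_4
  π_2 = 1/4·π_0 + 1/4·π_1 + 1/8·π_2 + 1/8·π_3 + 1/8·π_4
  π_3 = 1/4·π_0 + 3/8·π_1 + 1/8·π_2 + 1/4·π_3 + 1/8·π_4
  normalize: π_0 + π_1 + π_2 + π_3 + π_4 = 1
Solving the linear system gives exactly π = [675/4097, 596/4097, 671/4097, 852/4097, 1303/4097].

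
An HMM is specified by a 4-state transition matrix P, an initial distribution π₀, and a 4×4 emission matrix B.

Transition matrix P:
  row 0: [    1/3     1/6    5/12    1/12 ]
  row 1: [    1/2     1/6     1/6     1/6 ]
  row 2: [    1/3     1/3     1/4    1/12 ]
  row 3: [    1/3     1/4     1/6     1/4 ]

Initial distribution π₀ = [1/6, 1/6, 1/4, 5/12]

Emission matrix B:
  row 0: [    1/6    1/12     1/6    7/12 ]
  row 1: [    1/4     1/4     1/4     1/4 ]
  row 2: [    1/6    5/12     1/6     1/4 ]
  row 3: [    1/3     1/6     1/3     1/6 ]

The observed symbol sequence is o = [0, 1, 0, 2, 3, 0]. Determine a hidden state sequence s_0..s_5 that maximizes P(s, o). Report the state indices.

t=0: δ = [2.778e-02, 4.167e-02, 4.167e-02, 1.389e-01]  (obs o_0=0)
t=1: δ = [3.858e-03, 8.681e-03, 9.645e-03, 5.787e-03]  ψ = [3, 3, 3, 3]  (obs o_1=1)
t=2: δ = [7.234e-04, 8.038e-04, 4.019e-04, 4.823e-04]  ψ = [1, 2, 2, 1]  (obs o_2=0)
t=3: δ = [6.698e-05, 3.349e-05, 5.023e-05, 4.465e-05]  ψ = [1, 1, 0, 1]  (obs o_3=2)
t=4: δ = [1.302e-05, 4.186e-06, 6.977e-06, 1.861e-06]  ψ = [0, 2, 0, 3]  (obs o_4=3)
t=5: δ = [7.235e-07, 5.814e-07, 9.044e-07, 3.618e-07]  ψ = [0, 2, 0, 0]  (obs o_5=0)
backtrack: best end state = 2; path = [3, 2, 1, 0, 0, 2]

path = [3, 2, 1, 0, 0, 2]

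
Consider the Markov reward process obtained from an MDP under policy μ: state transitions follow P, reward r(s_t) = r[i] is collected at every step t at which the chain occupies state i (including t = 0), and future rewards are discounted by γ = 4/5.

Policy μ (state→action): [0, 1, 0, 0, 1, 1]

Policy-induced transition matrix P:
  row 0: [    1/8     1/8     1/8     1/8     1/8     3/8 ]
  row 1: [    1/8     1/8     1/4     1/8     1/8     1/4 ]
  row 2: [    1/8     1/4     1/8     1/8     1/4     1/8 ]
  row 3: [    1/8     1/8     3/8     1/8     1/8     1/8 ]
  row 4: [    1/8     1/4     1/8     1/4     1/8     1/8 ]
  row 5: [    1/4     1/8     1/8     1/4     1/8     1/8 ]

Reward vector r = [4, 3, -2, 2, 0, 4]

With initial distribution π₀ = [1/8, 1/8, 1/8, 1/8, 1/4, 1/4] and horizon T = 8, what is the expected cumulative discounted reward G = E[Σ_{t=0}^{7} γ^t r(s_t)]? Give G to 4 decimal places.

G = 7.5574

t=0: π = [0.1250, 0.1250, 0.1250, 0.1250, 0.2500, 0.2500], E[r] = 1.8750, γ^t·E[r] = 1.875000, running G = 1.875000
t=1: π = [0.1563, 0.1719, 0.1719, 0.1875, 0.1406, 0.1719], E[r] = 1.8594, γ^t·E[r] = 1.487500, running G = 3.362500
t=2: π = [0.1465, 0.1641, 0.1934, 0.1641, 0.1465, 0.1855], E[r] = 1.7617, γ^t·E[r] = 1.127500, running G = 4.490000
t=3: π = [0.1482, 0.1675, 0.1865, 0.1665, 0.1492, 0.1821], E[r] = 1.7837, γ^t·E[r] = 0.913250, running G = 5.403250
t=4: π = [0.1478, 0.1670, 0.1876, 0.1664, 0.1483, 0.1830], E[r] = 1.7816, γ^t·E[r] = 0.729738, running G = 6.132988
t=5: π = [0.1479, 0.1670, 0.1875, 0.1664, 0.1484, 0.1828], E[r] = 1.7816, γ^t·E[r] = 0.583785, running G = 6.716773
t=6: π = [0.1479, 0.1670, 0.1875, 0.1664, 0.1484, 0.1828], E[r] = 1.7816, γ^t·E[r] = 0.467036, running G = 7.183809
t=7: π = [0.1479, 0.1670, 0.1875, 0.1664, 0.1484, 0.1828], E[r] = 1.7816, γ^t·E[r] = 0.373629, running G = 7.557438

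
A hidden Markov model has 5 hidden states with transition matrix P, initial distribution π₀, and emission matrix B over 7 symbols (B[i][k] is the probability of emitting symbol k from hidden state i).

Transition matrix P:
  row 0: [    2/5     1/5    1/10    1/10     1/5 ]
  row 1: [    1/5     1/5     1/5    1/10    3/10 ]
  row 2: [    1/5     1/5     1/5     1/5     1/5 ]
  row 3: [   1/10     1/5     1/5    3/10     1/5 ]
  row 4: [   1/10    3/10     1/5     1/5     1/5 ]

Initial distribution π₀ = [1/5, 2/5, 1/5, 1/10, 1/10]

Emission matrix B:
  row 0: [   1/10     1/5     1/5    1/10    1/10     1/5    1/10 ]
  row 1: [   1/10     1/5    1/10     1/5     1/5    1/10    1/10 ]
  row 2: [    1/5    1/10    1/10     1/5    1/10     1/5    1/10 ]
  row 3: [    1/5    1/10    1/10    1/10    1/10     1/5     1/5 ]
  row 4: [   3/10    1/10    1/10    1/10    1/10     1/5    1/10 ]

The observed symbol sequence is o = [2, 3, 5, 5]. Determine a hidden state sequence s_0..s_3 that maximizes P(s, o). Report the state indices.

path = [0, 0, 0, 0]

t=0: δ = [4.000e-02, 4.000e-02, 2.000e-02, 1.000e-02, 1.000e-02]  (obs o_0=2)
t=1: δ = [1.600e-03, 1.600e-03, 1.600e-03, 4.000e-04, 1.200e-03]  ψ = [0, 0, 1, 0, 1]  (obs o_1=3)
t=2: δ = [1.280e-04, 3.600e-05, 6.400e-05, 6.400e-05, 9.600e-05]  ψ = [0, 4, 1, 2, 1]  (obs o_2=5)
t=3: δ = [1.024e-05, 2.880e-06, 3.840e-06, 3.840e-06, 5.120e-06]  ψ = [0, 4, 4, 3, 0]  (obs o_3=5)
backtrack: best end state = 0; path = [0, 0, 0, 0]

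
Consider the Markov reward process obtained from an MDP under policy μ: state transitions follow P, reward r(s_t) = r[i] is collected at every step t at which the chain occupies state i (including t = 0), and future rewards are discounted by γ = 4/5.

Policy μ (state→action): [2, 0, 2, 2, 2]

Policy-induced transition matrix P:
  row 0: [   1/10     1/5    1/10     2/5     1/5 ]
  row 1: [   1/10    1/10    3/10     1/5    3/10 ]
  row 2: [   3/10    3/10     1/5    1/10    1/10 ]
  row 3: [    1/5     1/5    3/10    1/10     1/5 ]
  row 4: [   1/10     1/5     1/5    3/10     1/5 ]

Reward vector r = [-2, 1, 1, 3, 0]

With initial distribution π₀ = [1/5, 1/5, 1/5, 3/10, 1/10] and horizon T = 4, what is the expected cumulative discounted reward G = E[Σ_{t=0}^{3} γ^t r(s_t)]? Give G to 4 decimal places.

t=0: π = [0.2000, 0.2000, 0.2000, 0.3000, 0.1000], E[r] = 0.9000, γ^t·E[r] = 0.900000, running G = 0.900000
t=1: π = [0.1700, 0.2000, 0.2300, 0.2000, 0.2000], E[r] = 0.6900, γ^t·E[r] = 0.552000, running G = 1.452000
t=2: π = [0.1660, 0.2030, 0.2230, 0.2110, 0.1970], E[r] = 0.7270, γ^t·E[r] = 0.465280, running G = 1.917280
t=3: π = [0.1657, 0.2020, 0.2248, 0.2095, 0.1980], E[r] = 0.7239, γ^t·E[r] = 0.370637, running G = 2.287917

G = 2.2879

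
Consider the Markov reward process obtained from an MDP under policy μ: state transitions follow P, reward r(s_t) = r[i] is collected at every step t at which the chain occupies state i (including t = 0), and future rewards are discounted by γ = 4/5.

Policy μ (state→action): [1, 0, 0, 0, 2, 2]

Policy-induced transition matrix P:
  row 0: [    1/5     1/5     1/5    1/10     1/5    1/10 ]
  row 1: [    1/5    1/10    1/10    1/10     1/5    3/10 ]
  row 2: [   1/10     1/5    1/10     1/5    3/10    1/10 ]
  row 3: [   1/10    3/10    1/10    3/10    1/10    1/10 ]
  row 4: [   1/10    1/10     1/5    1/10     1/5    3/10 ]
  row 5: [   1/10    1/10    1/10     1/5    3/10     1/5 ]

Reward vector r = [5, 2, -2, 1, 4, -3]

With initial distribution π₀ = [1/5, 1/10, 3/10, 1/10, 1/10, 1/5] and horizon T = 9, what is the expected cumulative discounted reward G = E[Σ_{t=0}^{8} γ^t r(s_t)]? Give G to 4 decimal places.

G = 4.4756

t=0: π = [0.2000, 0.1000, 0.3000, 0.1000, 0.1000, 0.2000], E[r] = 0.5000, γ^t·E[r] = 0.500000, running G = 0.500000
t=1: π = [0.1300, 0.1700, 0.1300, 0.1700, 0.2400, 0.1600], E[r] = 1.3800, γ^t·E[r] = 1.104000, running G = 1.604000
t=2: π = [0.1300, 0.1600, 0.1370, 0.1630, 0.2120, 0.1980], E[r] = 1.1130, γ^t·E[r] = 0.712320, running G = 2.316320
t=3: π = [0.1290, 0.1593, 0.1342, 0.1661, 0.2172, 0.1942], E[r] = 1.1475, γ^t·E[r] = 0.587520, running G = 2.903840
t=4: π = [0.1288, 0.1595, 0.1346, 0.1661, 0.2162, 0.1947], E[r] = 1.1408, γ^t·E[r] = 0.467276, running G = 3.371116
t=5: π = [0.1288, 0.1596, 0.1345, 0.1661, 0.2163, 0.1946], E[r] = 1.1419, γ^t·E[r] = 0.374167, running G = 3.745283
t=6: π = [0.1288, 0.1596, 0.1345, 0.1661, 0.2163, 0.1946], E[r] = 1.1417, γ^t·E[r] = 0.299292, running G = 4.044575
t=7: π = [0.1288, 0.1596, 0.1345, 0.1661, 0.2163, 0.1946], E[r] = 1.1417, γ^t·E[r] = 0.239441, running G = 4.284016
t=8: π = [0.1288, 0.1596, 0.1345, 0.1661, 0.2163, 0.1946], E[r] = 1.1417, γ^t·E[r] = 0.191552, running G = 4.475568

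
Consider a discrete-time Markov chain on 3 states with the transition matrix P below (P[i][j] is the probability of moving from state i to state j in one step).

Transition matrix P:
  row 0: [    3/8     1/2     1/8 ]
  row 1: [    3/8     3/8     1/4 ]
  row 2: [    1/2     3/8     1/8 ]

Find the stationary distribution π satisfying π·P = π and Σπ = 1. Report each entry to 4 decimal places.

π = [0.3973, 0.4247, 0.1781]

Balance equations π_j = Σ_i π_i·P[i][j]:
  π_0 = 3/8·π_0 + 3/8·π_1 + 1/2·π_2
  π_1 = 1/2·π_0 + 3/8·π_1 + 3/8·π_2
  normalize: π_0 + π_1 + π_2 = 1
Solving the linear system gives exactly π = [29/73, 31/73, 13/73].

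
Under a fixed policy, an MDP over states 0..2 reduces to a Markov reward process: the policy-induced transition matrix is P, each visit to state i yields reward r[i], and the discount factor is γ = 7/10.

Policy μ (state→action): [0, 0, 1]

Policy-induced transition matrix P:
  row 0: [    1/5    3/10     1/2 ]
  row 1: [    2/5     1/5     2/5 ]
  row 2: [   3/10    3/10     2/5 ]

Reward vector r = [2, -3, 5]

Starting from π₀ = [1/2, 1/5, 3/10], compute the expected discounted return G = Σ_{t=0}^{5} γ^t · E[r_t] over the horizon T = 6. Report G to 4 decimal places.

t=0: π = [0.5000, 0.2000, 0.3000], E[r] = 1.9000, γ^t·E[r] = 1.900000, running G = 1.900000
t=1: π = [0.2700, 0.2800, 0.4500], E[r] = 1.9500, γ^t·E[r] = 1.365000, running G = 3.265000
t=2: π = [0.3010, 0.2720, 0.4270], E[r] = 1.9210, γ^t·E[r] = 0.941290, running G = 4.206290
t=3: π = [0.2971, 0.2728, 0.4301], E[r] = 1.9263, γ^t·E[r] = 0.660721, running G = 4.867011
t=4: π = [0.2976, 0.2727, 0.4297], E[r] = 1.9255, γ^t·E[r] = 0.462320, running G = 5.329331
t=5: π = [0.2975, 0.2727, 0.4298], E[r] = 1.9256, γ^t·E[r] = 0.323641, running G = 5.652971

G = 5.6530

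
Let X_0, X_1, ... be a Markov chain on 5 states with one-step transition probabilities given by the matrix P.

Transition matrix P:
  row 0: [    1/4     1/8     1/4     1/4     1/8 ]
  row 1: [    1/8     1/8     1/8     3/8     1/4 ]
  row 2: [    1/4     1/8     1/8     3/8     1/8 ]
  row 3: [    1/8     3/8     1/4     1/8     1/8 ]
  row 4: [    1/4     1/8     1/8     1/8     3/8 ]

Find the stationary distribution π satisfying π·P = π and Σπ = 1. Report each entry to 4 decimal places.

Balance equations π_j = Σ_i π_i·P[i][j]:
  π_0 = 1/4·π_0 + 1/8·π_1 + 1/4·π_2 + 1/8·π_3 + 1/4·π_4
  π_1 = 1/8·π_0 + 1/8·π_1 + 1/8·π_2 + 3/8·π_3 + 1/8·π_4
  π_2 = 1/4·π_0 + 1/8·π_1 + 1/8·π_2 + 1/4·π_3 + 1/8·π_4
  π_3 = 1/4·π_0 + 3/8·π_1 + 3/8·π_2 + 1/8·π_3 + 1/8·π_4
  normalize: π_0 + π_1 + π_2 + π_3 + π_4 = 1
Solving the linear system gives exactly π = [375/1906, 353/1906, 685/3812, 459/1906, 753/3812].

π = [0.1967, 0.1852, 0.1797, 0.2408, 0.1975]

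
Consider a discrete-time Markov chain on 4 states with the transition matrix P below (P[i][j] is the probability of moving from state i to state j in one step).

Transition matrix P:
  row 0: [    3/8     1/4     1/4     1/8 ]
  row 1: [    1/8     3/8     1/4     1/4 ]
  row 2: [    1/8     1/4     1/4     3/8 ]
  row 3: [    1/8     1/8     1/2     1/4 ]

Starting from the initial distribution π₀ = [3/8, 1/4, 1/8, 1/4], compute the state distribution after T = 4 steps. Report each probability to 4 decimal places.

π = [0.1675, 0.2479, 0.3164, 0.2682]

t=0: π = [0.3750, 0.2500, 0.1250, 0.2500]
t=1: π = [0.2188, 0.2500, 0.3125, 0.2188]
t=2: π = [0.1797, 0.2539, 0.3047, 0.2617]
t=3: π = [0.1699, 0.2490, 0.3154, 0.2656]
t=4: π = [0.1675, 0.2479, 0.3164, 0.2682]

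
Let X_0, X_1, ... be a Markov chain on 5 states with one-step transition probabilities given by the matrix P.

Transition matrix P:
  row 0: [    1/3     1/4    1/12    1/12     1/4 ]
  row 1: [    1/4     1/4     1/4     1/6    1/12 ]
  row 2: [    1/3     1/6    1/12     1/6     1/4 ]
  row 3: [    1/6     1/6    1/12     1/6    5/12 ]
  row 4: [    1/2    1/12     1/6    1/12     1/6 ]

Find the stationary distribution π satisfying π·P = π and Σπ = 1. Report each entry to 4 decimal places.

π = [0.3339, 0.1922, 0.1337, 0.1205, 0.2197]

Balance equations π_j = Σ_i π_i·P[i][j]:
  π_0 = 1/3·π_0 + 1/4·π_1 + 1/3·π_2 + 1/6·π_3 + 1/2·π_4
  π_1 = 1/4·π_0 + 1/4·π_1 + 1/6·π_2 + 1/6·π_3 + 1/12·π_4
  π_2 = 1/12·π_0 + 1/4·π_1 + 1/12·π_2 + 1/12·π_3 + 1/6·π_4
  π_3 = 1/12·π_0 + 1/6·π_1 + 1/6·π_2 + 1/6·π_3 + 1/12·π_4
  normalize: π_0 + π_1 + π_2 + π_3 + π_4 = 1
Solving the linear system gives exactly π = [3429/10271, 1974/10271, 1373/10271, 1238/10271, 2257/10271].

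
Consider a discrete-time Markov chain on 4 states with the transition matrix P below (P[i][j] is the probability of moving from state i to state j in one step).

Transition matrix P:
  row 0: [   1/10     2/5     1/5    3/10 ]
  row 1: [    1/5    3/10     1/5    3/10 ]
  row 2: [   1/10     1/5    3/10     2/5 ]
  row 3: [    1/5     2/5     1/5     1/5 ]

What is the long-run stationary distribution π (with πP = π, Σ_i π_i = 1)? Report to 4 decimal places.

Balance equations π_j = Σ_i π_i·P[i][j]:
  π_0 = 1/10·π_0 + 1/5·π_1 + 1/10·π_2 + 1/5·π_3
  π_1 = 2/5·π_0 + 3/10·π_1 + 1/5·π_2 + 2/5·π_3
  π_2 = 1/5·π_0 + 1/5·π_1 + 3/10·π_2 + 1/5·π_3
  normalize: π_0 + π_1 + π_2 + π_3 = 1
Solving the linear system gives exactly π = [16/99, 32/99, 2/9, 29/99].

π = [0.1616, 0.3232, 0.2222, 0.2929]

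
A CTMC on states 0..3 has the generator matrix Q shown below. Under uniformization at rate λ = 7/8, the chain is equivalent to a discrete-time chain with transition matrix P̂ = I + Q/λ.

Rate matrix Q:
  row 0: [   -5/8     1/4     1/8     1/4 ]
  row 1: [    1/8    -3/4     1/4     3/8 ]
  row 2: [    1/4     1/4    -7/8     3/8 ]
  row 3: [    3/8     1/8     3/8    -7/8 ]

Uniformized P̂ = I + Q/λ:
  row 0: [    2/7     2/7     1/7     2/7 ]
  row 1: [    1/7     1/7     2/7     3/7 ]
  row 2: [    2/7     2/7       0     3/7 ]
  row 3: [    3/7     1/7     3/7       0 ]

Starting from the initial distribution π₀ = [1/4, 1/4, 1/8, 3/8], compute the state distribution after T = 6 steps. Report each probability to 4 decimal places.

π = [0.2934, 0.2164, 0.2191, 0.2711]

t=0: π = [0.2500, 0.2500, 0.1250, 0.3750]
t=1: π = [0.3036, 0.1964, 0.2679, 0.2321]
t=2: π = [0.2908, 0.2245, 0.1990, 0.2857]
t=3: π = [0.2945, 0.2128, 0.2281, 0.2646]
t=4: π = [0.2931, 0.2175, 0.2163, 0.2731]
t=5: π = [0.2937, 0.2156, 0.2211, 0.2696]
t=6: π = [0.2934, 0.2164, 0.2191, 0.2711]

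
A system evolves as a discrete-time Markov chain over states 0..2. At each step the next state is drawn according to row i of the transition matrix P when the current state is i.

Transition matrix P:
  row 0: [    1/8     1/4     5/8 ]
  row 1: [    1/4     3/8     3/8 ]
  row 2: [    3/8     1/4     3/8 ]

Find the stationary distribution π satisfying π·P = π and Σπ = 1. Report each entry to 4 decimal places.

π = [0.2714, 0.2857, 0.4429]

Balance equations π_j = Σ_i π_i·P[i][j]:
  π_0 = 1/8·π_0 + 1/4·π_1 + 3/8·π_2
  π_1 = 1/4·π_0 + 3/8·π_1 + 1/4·π_2
  normalize: π_0 + π_1 + π_2 = 1
Solving the linear system gives exactly π = [19/70, 2/7, 31/70].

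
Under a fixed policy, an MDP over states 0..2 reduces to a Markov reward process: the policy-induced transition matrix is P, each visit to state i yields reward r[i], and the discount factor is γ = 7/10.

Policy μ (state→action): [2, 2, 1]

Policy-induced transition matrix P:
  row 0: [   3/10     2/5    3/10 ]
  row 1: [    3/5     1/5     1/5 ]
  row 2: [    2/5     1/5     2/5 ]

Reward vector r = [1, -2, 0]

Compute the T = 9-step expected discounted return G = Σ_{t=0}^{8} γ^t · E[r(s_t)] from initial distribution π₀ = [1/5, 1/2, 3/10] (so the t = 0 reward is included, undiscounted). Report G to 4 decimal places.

t=0: π = [0.2000, 0.5000, 0.3000], E[r] = -0.8000, γ^t·E[r] = -0.800000, running G = -0.800000
t=1: π = [0.4800, 0.2400, 0.2800], E[r] = 0.0000, γ^t·E[r] = 0.000000, running G = -0.800000
t=2: π = [0.4000, 0.2960, 0.3040], E[r] = -0.1920, γ^t·E[r] = -0.094080, running G = -0.894080
t=3: π = [0.4192, 0.2800, 0.3008], E[r] = -0.1408, γ^t·E[r] = -0.048294, running G = -0.942374
t=4: π = [0.4141, 0.2838, 0.3021], E[r] = -0.1536, γ^t·E[r] = -0.036879, running G = -0.979254
t=5: π = [0.4154, 0.2828, 0.3018], E[r] = -0.1503, γ^t·E[r] = -0.025256, running G = -1.004510
t=6: π = [0.4150, 0.2831, 0.3019], E[r] = -0.1511, γ^t·E[r] = -0.017779, running G = -1.022289
t=7: π = [0.4151, 0.2830, 0.3019], E[r] = -0.1509, γ^t·E[r] = -0.012427, running G = -1.034716
t=8: π = [0.4151, 0.2830, 0.3019], E[r] = -0.1510, γ^t·E[r] = -0.008702, running G = -1.043418

G = -1.0434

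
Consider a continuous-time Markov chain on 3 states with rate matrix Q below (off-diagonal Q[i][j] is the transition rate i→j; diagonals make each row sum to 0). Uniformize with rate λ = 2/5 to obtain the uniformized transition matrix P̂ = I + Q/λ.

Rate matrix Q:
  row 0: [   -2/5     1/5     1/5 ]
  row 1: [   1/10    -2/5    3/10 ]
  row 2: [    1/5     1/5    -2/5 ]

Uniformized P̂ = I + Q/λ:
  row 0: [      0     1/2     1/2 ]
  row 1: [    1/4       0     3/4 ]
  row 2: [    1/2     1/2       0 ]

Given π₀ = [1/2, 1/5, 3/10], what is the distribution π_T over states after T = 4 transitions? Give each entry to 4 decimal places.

t=0: π = [0.5000, 0.2000, 0.3000]
t=1: π = [0.2000, 0.4000, 0.4000]
t=2: π = [0.3000, 0.3000, 0.4000]
t=3: π = [0.2750, 0.3500, 0.3750]
t=4: π = [0.2750, 0.3250, 0.4000]

π = [0.2750, 0.3250, 0.4000]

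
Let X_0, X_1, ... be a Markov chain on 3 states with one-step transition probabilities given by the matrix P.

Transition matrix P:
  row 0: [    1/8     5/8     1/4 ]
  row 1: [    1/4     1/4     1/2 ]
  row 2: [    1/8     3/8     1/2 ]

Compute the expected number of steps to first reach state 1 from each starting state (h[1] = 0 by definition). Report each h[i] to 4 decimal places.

First-step conditioning: h[1] = 0; for i ≠ 1, h[i] = 1 + Σ_k P[i][k]·h[k].
  h[0] = 1 + 1/8·h[0] + 1/4·h[2]
  h[2] = 1 + 1/8·h[0] + 1/2·h[2]
Solving the 2×2 linear system over states ≠ 1 gives exactly h = [24/13, 0, 32/13] (h[1] = 0 is the target).

h = [1.8462, 0.0000, 2.4615]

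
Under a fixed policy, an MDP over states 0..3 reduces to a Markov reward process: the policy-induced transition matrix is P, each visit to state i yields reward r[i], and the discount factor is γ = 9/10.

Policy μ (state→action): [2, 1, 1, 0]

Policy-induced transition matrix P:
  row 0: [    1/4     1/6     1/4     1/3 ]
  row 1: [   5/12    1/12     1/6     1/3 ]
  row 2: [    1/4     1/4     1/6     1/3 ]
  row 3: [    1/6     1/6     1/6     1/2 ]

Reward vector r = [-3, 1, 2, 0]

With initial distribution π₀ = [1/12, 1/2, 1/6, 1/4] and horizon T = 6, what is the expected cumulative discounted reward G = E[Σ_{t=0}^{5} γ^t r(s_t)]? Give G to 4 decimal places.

G = -0.3416

t=0: π = [0.0833, 0.5000, 0.1667, 0.2500], E[r] = 0.5833, γ^t·E[r] = 0.583333, running G = 0.583333
t=1: π = [0.3125, 0.1389, 0.1736, 0.3750], E[r] = -0.4514, γ^t·E[r] = -0.406250, running G = 0.177083
t=2: π = [0.2419, 0.1696, 0.1927, 0.3958], E[r] = -0.1707, γ^t·E[r] = -0.138281, running G = 0.038802
t=3: π = [0.2453, 0.1686, 0.1868, 0.3993], E[r] = -0.1936, γ^t·E[r] = -0.141117, running G = -0.102315
t=4: π = [0.2448, 0.1682, 0.1871, 0.3999], E[r] = -0.1921, γ^t·E[r] = -0.126019, running G = -0.228334
t=5: π = [0.2447, 0.1682, 0.1871, 0.4000], E[r] = -0.1917, γ^t·E[r] = -0.113221, running G = -0.341556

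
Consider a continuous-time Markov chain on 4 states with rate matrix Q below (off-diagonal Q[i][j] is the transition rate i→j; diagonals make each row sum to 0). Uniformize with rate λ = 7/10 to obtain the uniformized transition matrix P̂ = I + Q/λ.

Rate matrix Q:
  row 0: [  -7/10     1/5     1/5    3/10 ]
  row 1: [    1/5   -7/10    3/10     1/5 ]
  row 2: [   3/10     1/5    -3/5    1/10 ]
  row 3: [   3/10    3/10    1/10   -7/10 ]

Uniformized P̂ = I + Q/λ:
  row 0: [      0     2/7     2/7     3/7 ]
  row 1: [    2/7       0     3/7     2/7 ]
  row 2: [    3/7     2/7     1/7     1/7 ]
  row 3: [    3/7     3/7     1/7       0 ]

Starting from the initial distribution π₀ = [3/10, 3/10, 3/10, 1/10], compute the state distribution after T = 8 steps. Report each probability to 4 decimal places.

t=0: π = [0.3000, 0.3000, 0.3000, 0.1000]
t=1: π = [0.2571, 0.2143, 0.2714, 0.2571]
t=2: π = [0.2878, 0.2612, 0.2408, 0.2102]
t=3: π = [0.2679, 0.2411, 0.2586, 0.2324]
t=4: π = [0.2793, 0.2500, 0.2500, 0.2207]
t=5: π = [0.2732, 0.2458, 0.2542, 0.2269]
t=6: π = [0.2764, 0.2479, 0.2521, 0.2236]
t=7: π = [0.2747, 0.2468, 0.2532, 0.2253]
t=8: π = [0.2756, 0.2474, 0.2526, 0.2244]

π = [0.2756, 0.2474, 0.2526, 0.2244]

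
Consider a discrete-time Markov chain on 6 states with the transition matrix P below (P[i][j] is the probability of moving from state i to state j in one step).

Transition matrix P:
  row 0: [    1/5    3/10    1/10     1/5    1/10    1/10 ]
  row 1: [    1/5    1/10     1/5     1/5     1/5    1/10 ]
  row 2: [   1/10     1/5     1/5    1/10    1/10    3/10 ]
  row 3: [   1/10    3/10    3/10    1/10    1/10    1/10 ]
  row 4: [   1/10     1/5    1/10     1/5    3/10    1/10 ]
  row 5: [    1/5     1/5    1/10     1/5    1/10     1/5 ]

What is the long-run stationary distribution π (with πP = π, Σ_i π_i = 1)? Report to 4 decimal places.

π = [0.1511, 0.2107, 0.1715, 0.1662, 0.1513, 0.1492]

Balance equations π_j = Σ_i π_i·P[i][j]:
  π_0 = 1/5·π_0 + 1/5·π_1 + 1/10·π_2 + 1/10·π_3 + 1/10·π_4 + 1/5·π_5
  π_1 = 3/10·π_0 + 1/10·π_1 + 1/5·π_2 + 3/10·π_3 + 1/5·π_4 + 1/5·π_5
  π_2 = 1/10·π_0 + 1/5·π_1 + 1/5·π_2 + 3/10·π_3 + 1/10·π_4 + 1/10·π_5
  π_3 = 1/5·π_0 + 1/5·π_1 + 1/10·π_2 + 1/10·π_3 + 1/5·π_4 + 1/5·π_5
  π_4 = 1/10·π_0 + 1/5·π_1 + 1/10·π_2 + 1/10·π_3 + 3/10·π_4 + 1/10·π_5
  normalize: π_0 + π_1 + π_2 + π_3 + π_4 + π_5 = 1
Solving the linear system gives exactly π = [13469/89141, 18779/89141, 15284/89141, 14818/89141, 13490/89141, 13301/89141].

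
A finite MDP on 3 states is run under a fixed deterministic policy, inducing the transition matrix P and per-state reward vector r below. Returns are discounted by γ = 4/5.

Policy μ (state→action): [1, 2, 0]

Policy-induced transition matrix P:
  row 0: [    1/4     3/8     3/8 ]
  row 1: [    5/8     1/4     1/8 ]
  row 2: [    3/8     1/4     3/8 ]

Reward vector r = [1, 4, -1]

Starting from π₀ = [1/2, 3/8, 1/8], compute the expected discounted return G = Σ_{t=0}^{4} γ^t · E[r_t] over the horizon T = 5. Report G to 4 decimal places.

G = 5.0113

t=0: π = [0.5000, 0.3750, 0.1250], E[r] = 1.8750, γ^t·E[r] = 1.875000, running G = 1.875000
t=1: π = [0.4063, 0.3125, 0.2813], E[r] = 1.3750, γ^t·E[r] = 1.100000, running G = 2.975000
t=2: π = [0.4023, 0.3008, 0.2969], E[r] = 1.3086, γ^t·E[r] = 0.837500, running G = 3.812500
t=3: π = [0.3999, 0.3003, 0.2998], E[r] = 1.3013, γ^t·E[r] = 0.666250, running G = 4.478750
t=4: π = [0.4001, 0.3000, 0.2999], E[r] = 1.3001, γ^t·E[r] = 0.532525, running G = 5.011275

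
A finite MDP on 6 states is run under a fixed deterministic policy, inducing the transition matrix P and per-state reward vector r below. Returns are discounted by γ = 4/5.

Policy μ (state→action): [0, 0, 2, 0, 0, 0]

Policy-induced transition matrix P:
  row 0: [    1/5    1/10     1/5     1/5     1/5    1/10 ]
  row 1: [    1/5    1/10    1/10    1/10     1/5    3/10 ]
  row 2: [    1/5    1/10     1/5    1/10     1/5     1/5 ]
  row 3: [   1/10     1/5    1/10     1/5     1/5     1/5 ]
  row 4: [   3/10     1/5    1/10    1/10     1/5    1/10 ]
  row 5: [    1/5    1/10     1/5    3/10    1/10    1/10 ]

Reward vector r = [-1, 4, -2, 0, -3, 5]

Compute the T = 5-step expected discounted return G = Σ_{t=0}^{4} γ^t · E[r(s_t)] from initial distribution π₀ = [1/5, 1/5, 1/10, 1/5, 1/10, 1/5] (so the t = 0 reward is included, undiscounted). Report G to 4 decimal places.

G = 1.8162

t=0: π = [0.2000, 0.2000, 0.1000, 0.2000, 0.1000, 0.2000], E[r] = 1.1000, γ^t·E[r] = 1.100000, running G = 1.100000
t=1: π = [0.1900, 0.1300, 0.1500, 0.1800, 0.1800, 0.1700], E[r] = 0.3400, γ^t·E[r] = 0.272000, running G = 1.372000
t=2: π = [0.2000, 0.1360, 0.1510, 0.1710, 0.1830, 0.1590], E[r] = 0.2880, γ^t·E[r] = 0.184320, running G = 1.556320
t=3: π = [0.2012, 0.1354, 0.1510, 0.1689, 0.1841, 0.1594], E[r] = 0.2831, γ^t·E[r] = 0.144947, running G = 1.701267
t=4: π = [0.2015, 0.1353, 0.1512, 0.1689, 0.1841, 0.1591], E[r] = 0.2805, γ^t·E[r] = 0.114905, running G = 1.816172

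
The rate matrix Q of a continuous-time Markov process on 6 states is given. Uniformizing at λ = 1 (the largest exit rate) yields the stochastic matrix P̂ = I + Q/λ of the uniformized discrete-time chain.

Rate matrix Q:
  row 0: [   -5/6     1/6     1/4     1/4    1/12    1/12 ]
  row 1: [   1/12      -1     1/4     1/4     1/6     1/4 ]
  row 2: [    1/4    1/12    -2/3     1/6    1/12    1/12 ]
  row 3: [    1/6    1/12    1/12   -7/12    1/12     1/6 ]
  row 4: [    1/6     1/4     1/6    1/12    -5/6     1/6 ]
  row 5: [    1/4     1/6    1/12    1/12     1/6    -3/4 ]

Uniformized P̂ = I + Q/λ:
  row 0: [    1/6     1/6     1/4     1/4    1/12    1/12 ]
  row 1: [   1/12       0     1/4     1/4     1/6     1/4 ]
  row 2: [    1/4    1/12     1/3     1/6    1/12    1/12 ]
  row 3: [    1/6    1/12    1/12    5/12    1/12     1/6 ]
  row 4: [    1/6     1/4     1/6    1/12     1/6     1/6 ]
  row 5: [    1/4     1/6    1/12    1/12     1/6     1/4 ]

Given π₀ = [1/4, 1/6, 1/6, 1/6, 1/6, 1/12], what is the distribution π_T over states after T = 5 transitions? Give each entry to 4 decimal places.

t=0: π = [0.2500, 0.1667, 0.1667, 0.1667, 0.1667, 0.0833]
t=1: π = [0.1736, 0.1250, 0.2083, 0.2222, 0.1181, 0.1528]
t=2: π = [0.1863, 0.1198, 0.1950, 0.2245, 0.1163, 0.1580]
t=3: π = [0.1861, 0.1214, 0.1928, 0.2255, 0.1162, 0.1580]
t=4: π = [0.1858, 0.1213, 0.1925, 0.2258, 0.1163, 0.1584]
t=5: π = [0.1858, 0.1213, 0.1923, 0.2258, 0.1163, 0.1584]

π = [0.1858, 0.1213, 0.1923, 0.2258, 0.1163, 0.1584]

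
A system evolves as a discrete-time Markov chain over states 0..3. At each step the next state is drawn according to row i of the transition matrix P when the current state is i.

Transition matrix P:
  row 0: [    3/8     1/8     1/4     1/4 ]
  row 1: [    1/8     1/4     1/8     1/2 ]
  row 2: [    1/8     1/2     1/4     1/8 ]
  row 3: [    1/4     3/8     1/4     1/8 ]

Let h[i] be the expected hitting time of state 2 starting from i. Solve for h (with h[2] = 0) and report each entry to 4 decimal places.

h = [4.4952, 5.1810, 0.0000, 4.6476]

First-step conditioning: h[2] = 0; for i ≠ 2, h[i] = 1 + Σ_k P[i][k]·h[k].
  h[0] = 1 + 3/8·h[0] + 1/8·h[1] + 1/4·h[3]
  h[1] = 1 + 1/8·h[0] + 1/4·h[1] + 1/2·h[3]
  h[3] = 1 + 1/4·h[0] + 3/8·h[1] + 1/8·h[3]
Solving the 3×3 linear system over states ≠ 2 gives exactly h = [472/105, 544/105, 0, 488/105] (h[2] = 0 is the target).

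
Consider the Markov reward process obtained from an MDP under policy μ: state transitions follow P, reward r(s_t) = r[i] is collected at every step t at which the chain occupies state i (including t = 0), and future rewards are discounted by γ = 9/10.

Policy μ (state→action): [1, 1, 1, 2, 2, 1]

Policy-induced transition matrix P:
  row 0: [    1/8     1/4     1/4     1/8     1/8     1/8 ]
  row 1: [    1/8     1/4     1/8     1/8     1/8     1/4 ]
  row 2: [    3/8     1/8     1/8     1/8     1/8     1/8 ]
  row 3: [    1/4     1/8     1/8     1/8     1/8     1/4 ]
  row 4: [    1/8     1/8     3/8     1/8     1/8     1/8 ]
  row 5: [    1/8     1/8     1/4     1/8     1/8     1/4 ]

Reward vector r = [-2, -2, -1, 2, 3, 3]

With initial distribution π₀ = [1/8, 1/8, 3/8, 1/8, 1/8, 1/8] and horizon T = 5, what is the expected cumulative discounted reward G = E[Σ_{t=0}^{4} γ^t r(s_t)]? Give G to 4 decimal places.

G = 0.8249

t=0: π = [0.1250, 0.1250, 0.3750, 0.1250, 0.1250, 0.1250], E[r] = 0.1250, γ^t·E[r] = 0.125000, running G = 0.125000
t=1: π = [0.2344, 0.1563, 0.1875, 0.1250, 0.1250, 0.1719], E[r] = 0.1719, γ^t·E[r] = 0.154688, running G = 0.279688
t=2: π = [0.1875, 0.1738, 0.2070, 0.1250, 0.1250, 0.1816], E[r] = 0.2402, γ^t·E[r] = 0.194590, running G = 0.474277
t=3: π = [0.1924, 0.1702, 0.2024, 0.1250, 0.1250, 0.1851], E[r] = 0.2527, γ^t·E[r] = 0.184208, running G = 0.658485
t=4: π = [0.1912, 0.1703, 0.2034, 0.1250, 0.1250, 0.1850], E[r] = 0.2536, γ^t·E[r] = 0.166368, running G = 0.824853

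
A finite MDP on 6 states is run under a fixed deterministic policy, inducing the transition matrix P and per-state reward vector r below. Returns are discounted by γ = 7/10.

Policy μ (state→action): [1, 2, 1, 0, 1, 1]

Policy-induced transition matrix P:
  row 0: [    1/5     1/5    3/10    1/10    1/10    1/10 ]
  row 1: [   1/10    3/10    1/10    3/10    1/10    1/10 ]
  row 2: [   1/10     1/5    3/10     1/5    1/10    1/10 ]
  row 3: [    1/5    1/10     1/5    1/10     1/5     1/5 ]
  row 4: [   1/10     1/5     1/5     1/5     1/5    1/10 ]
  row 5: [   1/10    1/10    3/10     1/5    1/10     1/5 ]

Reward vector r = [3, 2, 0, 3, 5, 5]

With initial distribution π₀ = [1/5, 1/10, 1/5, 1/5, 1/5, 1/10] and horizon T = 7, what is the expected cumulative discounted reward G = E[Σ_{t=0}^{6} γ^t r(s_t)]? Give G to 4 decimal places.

G = 8.3401

t=0: π = [0.2000, 0.1000, 0.2000, 0.2000, 0.2000, 0.1000], E[r] = 2.9000, γ^t·E[r] = 2.900000, running G = 2.900000
t=1: π = [0.1400, 0.1800, 0.2400, 0.1700, 0.1400, 0.1300], E[r] = 2.6400, γ^t·E[r] = 1.848000, running G = 4.748000
t=2: π = [0.1310, 0.1880, 0.2330, 0.1870, 0.1310, 0.1300], E[r] = 2.6350, γ^t·E[r] = 1.291150, running G = 6.039150
t=3: π = [0.1318, 0.1871, 0.2306, 0.1870, 0.1318, 0.1317], E[r] = 2.6481, γ^t·E[r] = 0.908298, running G = 6.947448
t=4: π = [0.1319, 0.1868, 0.2307, 0.1868, 0.1319, 0.1319], E[r] = 2.6486, γ^t·E[r] = 0.635919, running G = 7.583368
t=5: π = [0.1319, 0.1868, 0.2308, 0.1868, 0.1319, 0.1319], E[r] = 2.6484, γ^t·E[r] = 0.445114, running G = 8.028482
t=6: π = [0.1319, 0.1868, 0.2308, 0.1868, 0.1319, 0.1319], E[r] = 2.6484, γ^t·E[r] = 0.311576, running G = 8.340058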